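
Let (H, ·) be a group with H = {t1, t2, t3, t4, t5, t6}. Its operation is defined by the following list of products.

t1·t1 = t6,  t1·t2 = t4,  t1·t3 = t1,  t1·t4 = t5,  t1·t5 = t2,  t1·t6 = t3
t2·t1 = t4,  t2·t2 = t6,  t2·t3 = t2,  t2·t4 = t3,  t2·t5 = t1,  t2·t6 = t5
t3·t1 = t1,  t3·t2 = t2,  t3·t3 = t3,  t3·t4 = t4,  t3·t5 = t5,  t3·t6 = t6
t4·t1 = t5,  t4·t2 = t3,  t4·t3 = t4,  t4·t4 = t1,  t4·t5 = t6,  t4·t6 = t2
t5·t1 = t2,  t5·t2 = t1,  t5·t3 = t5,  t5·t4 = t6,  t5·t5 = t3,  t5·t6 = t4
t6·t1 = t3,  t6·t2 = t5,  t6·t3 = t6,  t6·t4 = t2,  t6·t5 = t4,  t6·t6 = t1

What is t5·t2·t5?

t5·t2 = t1
t1·t5 = t2

t2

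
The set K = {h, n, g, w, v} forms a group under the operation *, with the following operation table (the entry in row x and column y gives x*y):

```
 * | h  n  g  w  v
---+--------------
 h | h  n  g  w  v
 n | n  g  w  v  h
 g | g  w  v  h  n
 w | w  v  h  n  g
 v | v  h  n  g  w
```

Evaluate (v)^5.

v^1 = v
v^2 = v*v = w
v^3 = w*v = g
v^4 = g*v = n
v^5 = n*v = h

h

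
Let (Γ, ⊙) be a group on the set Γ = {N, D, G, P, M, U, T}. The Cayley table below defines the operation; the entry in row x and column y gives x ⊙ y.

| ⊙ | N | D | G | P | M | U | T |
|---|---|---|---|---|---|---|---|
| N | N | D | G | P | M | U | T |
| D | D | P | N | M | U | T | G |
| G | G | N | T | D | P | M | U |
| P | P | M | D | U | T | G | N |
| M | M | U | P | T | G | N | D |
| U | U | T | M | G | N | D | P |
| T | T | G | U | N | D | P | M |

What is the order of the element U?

The identity element is N (its row matches the header).
U^1 = U
U^2 = U ⊙ U = D
U^3 = D ⊙ U = T
U^4 = T ⊙ U = P
U^5 = P ⊙ U = G
U^6 = G ⊙ U = M
U^7 = M ⊙ U = N
The first power of U equal to the identity is U^7, so ord(U) = 7.
(Structurally, Γ here is isomorphic to the cyclic group Z_7.)

7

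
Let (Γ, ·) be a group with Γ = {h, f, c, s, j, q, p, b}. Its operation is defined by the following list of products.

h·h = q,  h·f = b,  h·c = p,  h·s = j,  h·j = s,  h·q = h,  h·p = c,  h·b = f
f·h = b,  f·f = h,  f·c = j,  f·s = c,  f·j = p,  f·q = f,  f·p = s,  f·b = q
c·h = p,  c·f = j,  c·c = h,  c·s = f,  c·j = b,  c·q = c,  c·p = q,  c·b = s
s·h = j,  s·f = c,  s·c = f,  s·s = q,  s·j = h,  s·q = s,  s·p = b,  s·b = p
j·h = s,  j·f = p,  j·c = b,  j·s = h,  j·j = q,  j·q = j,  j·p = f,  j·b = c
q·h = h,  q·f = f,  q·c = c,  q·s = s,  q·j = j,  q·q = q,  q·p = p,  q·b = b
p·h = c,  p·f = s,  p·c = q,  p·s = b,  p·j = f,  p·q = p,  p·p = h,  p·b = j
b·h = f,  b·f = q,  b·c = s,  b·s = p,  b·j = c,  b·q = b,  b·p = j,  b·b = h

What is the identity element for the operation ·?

The identity e satisfies e·x = x for all x, so its row in the table reproduces the column headers.
Row q reads: h, f, c, s, j, q, p, b — exactly the header order. So q is the identity.

q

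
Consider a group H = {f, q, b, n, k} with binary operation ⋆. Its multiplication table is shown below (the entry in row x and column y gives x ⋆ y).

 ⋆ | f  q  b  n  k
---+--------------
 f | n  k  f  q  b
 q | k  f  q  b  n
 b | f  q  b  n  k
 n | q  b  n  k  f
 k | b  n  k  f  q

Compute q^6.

q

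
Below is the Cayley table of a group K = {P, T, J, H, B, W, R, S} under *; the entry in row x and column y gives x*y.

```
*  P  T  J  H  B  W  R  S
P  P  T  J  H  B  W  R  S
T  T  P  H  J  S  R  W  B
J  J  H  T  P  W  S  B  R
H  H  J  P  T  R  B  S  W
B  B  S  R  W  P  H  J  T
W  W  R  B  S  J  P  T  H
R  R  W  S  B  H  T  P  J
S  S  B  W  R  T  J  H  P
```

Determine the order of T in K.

2

The identity element is P (its row matches the header).
T^1 = T
T^2 = T*T = P
The first power of T equal to the identity is T^2, so ord(T) = 2.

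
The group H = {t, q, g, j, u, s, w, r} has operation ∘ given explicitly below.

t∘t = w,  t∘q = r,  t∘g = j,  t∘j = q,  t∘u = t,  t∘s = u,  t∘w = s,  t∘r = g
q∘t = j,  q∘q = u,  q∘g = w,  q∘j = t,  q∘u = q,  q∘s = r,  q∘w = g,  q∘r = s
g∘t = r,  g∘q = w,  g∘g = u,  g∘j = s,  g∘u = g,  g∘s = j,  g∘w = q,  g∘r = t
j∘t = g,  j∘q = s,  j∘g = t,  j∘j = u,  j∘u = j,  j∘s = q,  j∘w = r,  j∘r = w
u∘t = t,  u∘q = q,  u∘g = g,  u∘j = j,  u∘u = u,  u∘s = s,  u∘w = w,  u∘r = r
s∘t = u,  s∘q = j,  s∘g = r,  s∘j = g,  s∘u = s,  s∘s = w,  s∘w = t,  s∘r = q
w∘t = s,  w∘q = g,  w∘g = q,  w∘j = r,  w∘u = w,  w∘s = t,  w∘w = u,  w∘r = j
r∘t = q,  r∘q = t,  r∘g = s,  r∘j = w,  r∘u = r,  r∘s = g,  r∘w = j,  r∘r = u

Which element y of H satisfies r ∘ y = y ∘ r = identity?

r

First locate the identity: row u matches the header, so u is the identity.
Scan row r for u: r ∘ r = u. Hence r^(-1) = r.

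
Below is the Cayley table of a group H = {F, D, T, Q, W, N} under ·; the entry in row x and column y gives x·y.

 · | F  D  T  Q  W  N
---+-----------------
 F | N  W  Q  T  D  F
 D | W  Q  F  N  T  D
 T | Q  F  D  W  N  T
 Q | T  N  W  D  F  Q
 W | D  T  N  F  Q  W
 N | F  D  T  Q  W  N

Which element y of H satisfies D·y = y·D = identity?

First locate the identity: row N matches the header, so N is the identity.
Scan row D for N: D·Q = N. Hence D^(-1) = Q.

Q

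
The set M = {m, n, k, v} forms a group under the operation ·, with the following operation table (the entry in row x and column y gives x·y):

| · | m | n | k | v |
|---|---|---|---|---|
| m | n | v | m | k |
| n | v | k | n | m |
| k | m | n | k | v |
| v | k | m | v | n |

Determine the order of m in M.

4

The identity element is k (its row matches the header).
m^1 = m
m^2 = m·m = n
m^3 = n·m = v
m^4 = v·m = k
The first power of m equal to the identity is m^4, so ord(m) = 4.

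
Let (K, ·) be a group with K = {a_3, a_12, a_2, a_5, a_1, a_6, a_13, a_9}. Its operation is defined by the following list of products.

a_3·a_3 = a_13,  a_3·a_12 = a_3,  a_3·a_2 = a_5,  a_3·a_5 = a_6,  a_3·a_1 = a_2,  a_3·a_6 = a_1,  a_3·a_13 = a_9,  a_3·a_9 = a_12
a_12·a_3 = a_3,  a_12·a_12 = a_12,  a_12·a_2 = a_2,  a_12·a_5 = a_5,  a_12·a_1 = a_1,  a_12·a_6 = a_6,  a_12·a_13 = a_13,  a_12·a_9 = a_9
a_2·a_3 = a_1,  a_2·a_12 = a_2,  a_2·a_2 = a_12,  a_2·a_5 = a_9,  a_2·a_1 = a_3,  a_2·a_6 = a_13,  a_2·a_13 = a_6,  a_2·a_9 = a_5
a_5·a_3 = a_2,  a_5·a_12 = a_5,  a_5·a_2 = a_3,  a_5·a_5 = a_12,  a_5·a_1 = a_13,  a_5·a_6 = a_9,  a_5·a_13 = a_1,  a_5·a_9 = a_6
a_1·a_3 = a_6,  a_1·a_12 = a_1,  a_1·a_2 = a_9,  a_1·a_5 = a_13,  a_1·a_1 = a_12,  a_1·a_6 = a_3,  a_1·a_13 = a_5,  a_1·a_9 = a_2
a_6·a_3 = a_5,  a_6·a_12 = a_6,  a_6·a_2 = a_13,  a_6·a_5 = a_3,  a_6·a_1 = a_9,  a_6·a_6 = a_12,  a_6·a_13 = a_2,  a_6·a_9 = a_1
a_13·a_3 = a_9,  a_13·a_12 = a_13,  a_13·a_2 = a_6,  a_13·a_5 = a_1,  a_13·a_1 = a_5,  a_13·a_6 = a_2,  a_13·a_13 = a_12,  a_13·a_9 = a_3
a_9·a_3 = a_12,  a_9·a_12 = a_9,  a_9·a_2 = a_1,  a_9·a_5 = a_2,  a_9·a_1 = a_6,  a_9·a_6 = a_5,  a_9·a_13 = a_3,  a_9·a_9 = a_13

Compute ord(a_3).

4

The identity element is a_12 (its row matches the header).
a_3^1 = a_3
a_3^2 = a_3·a_3 = a_13
a_3^3 = a_13·a_3 = a_9
a_3^4 = a_9·a_3 = a_12
The first power of a_3 equal to the identity is a_3^4, so ord(a_3) = 4.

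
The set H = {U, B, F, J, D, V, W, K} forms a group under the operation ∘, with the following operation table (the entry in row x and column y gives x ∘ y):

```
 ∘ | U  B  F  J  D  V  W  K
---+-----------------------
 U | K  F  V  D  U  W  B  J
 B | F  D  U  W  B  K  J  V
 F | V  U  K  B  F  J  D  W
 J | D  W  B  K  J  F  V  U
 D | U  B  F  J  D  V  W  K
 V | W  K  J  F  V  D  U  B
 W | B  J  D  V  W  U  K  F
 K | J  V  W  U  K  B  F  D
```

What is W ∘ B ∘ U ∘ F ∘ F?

W ∘ B = J
J ∘ U = D
D ∘ F = F
F ∘ F = K

K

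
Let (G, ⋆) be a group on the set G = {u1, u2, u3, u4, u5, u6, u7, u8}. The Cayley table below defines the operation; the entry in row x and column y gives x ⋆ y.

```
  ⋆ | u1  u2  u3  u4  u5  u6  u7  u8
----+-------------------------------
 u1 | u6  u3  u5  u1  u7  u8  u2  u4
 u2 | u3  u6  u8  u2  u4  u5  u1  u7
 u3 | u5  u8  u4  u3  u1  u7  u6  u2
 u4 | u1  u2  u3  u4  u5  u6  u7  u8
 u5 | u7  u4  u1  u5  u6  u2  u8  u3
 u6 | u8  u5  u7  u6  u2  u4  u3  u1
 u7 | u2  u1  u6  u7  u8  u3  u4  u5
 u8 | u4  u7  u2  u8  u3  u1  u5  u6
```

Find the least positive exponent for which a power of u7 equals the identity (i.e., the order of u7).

The identity element is u4 (its row matches the header).
u7^1 = u7
u7^2 = u7 ⋆ u7 = u4
The first power of u7 equal to the identity is u7^2, so ord(u7) = 2.
(Structurally, G here is isomorphic to Z_2 x Z_4.)

2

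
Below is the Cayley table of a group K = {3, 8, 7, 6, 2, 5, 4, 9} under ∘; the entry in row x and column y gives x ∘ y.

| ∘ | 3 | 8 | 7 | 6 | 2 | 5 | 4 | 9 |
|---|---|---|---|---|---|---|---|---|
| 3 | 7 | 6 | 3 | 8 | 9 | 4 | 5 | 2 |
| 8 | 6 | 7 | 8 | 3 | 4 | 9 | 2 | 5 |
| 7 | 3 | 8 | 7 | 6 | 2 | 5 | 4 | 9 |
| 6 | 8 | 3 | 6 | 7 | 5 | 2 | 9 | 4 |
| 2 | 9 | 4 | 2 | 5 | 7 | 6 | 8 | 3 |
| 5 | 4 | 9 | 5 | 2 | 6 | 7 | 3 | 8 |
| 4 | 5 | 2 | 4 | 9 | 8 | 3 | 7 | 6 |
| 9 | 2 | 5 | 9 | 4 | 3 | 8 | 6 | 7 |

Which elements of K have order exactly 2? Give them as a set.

Identity is 7. Compute the order of each non-identity element by repeated multiplication:
  3: 3 → 7  (order 2)
  8: 8 → 7  (order 2)
  6: 6 → 7  (order 2)
  2: 2 → 7  (order 2)
  5: 5 → 7  (order 2)
  4: 4 → 7  (order 2)
  9: 9 → 7  (order 2)
Elements of order 2: {2, 3, 4, 5, 6, 8, 9}.

{2, 3, 4, 5, 6, 8, 9}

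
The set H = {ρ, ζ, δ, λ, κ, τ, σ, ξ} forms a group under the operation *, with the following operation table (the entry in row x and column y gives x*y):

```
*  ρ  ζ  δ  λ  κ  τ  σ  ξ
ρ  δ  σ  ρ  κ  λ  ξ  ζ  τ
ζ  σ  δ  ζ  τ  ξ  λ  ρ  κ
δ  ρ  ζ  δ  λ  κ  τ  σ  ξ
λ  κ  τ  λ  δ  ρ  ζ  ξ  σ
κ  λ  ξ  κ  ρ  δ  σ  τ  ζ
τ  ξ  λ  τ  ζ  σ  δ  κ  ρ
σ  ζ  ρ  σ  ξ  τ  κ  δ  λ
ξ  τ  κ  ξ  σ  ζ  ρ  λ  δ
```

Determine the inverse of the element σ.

σ

First locate the identity: row δ matches the header, so δ is the identity.
Scan row σ for δ: σ*σ = δ. Hence σ^(-1) = σ.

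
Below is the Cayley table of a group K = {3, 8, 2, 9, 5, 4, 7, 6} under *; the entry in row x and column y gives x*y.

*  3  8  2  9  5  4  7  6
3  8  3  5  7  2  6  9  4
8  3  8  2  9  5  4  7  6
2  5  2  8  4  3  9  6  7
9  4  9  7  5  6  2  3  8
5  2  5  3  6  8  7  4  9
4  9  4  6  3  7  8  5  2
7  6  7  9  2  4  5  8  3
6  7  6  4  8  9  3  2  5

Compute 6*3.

Read row 6, column 3: 6*3 = 7.

7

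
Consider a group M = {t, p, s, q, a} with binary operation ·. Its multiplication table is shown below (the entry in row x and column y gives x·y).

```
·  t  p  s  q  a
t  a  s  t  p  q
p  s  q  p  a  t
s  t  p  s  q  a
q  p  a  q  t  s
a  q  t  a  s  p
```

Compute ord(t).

The identity element is s (its row matches the header).
t^1 = t
t^2 = t·t = a
t^3 = a·t = q
t^4 = q·t = p
t^5 = p·t = s
The first power of t equal to the identity is t^5, so ord(t) = 5.
(Structurally, M here is isomorphic to the cyclic group Z_5.)

5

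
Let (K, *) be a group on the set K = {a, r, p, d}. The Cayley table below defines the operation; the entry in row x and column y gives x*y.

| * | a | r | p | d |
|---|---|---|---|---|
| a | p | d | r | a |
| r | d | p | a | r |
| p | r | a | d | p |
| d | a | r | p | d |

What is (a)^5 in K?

a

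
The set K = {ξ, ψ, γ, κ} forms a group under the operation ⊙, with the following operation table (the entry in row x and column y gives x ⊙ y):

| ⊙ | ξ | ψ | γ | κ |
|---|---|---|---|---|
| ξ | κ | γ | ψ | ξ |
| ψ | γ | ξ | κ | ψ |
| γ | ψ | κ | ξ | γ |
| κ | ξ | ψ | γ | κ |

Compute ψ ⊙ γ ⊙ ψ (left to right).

ψ ⊙ γ = κ
κ ⊙ ψ = ψ

ψ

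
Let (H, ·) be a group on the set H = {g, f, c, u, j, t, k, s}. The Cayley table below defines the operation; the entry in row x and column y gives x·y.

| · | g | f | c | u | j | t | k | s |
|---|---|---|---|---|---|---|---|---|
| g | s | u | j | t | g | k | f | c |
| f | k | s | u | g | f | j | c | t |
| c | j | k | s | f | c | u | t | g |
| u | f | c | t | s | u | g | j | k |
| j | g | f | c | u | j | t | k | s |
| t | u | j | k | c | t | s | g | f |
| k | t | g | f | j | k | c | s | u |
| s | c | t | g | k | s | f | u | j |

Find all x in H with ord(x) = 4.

Identity is j. Compute the order of each non-identity element by repeated multiplication:
  g: g → s → c → j  (order 4)
  f: f → s → t → j  (order 4)
  c: c → s → g → j  (order 4)
  u: u → s → k → j  (order 4)
  t: t → s → f → j  (order 4)
  k: k → s → u → j  (order 4)
  s: s → j  (order 2)
Elements of order 4: {c, f, g, k, t, u}.

{c, f, g, k, t, u}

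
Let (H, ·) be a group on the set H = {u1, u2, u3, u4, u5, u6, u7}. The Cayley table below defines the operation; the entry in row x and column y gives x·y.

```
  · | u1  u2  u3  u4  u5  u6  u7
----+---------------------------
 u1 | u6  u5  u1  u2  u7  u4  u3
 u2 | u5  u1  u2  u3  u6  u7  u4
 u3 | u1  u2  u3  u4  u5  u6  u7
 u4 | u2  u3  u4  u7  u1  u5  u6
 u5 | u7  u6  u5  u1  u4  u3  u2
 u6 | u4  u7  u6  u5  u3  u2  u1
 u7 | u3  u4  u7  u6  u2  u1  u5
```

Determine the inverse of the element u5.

u6

First locate the identity: row u3 matches the header, so u3 is the identity.
Scan row u5 for u3: u5·u6 = u3. Hence u5^(-1) = u6.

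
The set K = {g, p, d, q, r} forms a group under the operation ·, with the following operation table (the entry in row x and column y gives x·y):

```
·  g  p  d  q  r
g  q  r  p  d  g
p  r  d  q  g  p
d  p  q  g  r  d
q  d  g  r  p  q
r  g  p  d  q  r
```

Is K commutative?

Check whether the table is symmetric across its main diagonal.
Every entry (row x, col y) equals the entry (row y, col x), so K is abelian.

Yes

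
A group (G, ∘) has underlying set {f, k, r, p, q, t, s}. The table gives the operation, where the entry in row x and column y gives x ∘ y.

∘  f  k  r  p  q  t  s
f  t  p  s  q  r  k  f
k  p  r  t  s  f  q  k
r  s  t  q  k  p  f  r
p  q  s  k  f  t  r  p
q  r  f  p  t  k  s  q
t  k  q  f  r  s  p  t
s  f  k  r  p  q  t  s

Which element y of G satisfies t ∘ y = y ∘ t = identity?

First locate the identity: row s matches the header, so s is the identity.
Scan row t for s: t ∘ q = s. Hence t^(-1) = q.

q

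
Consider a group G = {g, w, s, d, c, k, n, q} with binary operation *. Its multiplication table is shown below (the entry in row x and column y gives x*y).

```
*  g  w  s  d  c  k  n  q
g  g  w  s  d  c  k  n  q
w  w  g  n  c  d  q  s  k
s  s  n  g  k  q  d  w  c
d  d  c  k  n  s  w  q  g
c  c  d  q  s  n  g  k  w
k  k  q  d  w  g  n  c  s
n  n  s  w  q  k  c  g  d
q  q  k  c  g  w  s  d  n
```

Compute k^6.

n

k^1 = k
k^2 = k*k = n
k^3 = n*k = c
k^4 = c*k = g
k^5 = g*k = k
k^6 = k*k = n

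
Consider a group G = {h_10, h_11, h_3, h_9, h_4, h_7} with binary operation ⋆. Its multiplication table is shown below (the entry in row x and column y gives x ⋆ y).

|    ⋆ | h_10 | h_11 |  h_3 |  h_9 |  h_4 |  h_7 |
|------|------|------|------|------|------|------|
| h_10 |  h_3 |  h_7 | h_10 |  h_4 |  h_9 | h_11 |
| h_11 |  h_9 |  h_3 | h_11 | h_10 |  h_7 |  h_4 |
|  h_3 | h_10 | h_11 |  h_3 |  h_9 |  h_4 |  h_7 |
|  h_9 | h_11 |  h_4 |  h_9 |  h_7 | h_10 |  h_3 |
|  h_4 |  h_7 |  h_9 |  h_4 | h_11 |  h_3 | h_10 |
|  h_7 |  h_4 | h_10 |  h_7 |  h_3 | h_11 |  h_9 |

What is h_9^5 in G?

h_7

h_9^1 = h_9
h_9^2 = h_9 ⋆ h_9 = h_7
h_9^3 = h_7 ⋆ h_9 = h_3
h_9^4 = h_3 ⋆ h_9 = h_9
h_9^5 = h_9 ⋆ h_9 = h_7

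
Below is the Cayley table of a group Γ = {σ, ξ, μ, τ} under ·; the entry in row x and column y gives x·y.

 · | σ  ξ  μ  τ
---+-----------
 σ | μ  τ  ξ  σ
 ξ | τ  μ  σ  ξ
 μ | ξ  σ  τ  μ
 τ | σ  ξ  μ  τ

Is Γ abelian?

Check whether the table is symmetric across its main diagonal.
Every entry (row x, col y) equals the entry (row y, col x), so Γ is abelian.
(In fact Γ ≅ the cyclic group Z_4.)

Yes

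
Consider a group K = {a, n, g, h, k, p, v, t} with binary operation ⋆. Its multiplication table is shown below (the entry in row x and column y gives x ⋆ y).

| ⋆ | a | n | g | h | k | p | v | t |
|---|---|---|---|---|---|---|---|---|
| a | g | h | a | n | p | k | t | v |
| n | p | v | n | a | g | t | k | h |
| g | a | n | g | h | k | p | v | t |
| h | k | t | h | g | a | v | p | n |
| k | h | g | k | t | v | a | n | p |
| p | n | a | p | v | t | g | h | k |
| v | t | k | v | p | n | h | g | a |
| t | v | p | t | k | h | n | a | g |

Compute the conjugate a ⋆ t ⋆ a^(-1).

The identity is g. In row a, the entry g sits in column a, so a^(-1) = a.
a ⋆ t = v
v ⋆ a = t
(Structurally, K here is isomorphic to the dihedral group D_4.)

t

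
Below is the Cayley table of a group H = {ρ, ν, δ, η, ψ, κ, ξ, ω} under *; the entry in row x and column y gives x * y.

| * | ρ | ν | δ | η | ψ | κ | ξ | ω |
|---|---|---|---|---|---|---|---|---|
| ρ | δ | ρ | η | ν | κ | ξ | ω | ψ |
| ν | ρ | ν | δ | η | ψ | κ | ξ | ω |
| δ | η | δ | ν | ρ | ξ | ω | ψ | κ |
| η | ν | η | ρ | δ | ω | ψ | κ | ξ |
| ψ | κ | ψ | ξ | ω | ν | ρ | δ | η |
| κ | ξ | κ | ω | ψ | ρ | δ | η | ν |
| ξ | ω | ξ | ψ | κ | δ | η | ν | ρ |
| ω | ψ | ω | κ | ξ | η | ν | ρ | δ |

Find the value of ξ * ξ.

ν

Read row ξ, column ξ: ξ * ξ = ν.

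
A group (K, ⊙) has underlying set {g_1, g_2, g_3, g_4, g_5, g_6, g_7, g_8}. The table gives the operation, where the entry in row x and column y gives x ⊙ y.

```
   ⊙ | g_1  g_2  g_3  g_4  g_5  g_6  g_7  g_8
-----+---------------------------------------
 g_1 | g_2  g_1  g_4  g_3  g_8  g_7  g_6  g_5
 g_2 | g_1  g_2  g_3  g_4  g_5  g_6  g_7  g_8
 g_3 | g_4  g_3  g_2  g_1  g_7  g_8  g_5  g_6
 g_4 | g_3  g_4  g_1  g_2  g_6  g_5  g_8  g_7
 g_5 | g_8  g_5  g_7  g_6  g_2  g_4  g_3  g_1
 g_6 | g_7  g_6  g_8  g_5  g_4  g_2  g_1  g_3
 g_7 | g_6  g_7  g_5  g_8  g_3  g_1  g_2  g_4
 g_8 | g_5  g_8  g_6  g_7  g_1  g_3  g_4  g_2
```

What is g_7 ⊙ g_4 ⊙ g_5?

g_1

g_7 ⊙ g_4 = g_8
g_8 ⊙ g_5 = g_1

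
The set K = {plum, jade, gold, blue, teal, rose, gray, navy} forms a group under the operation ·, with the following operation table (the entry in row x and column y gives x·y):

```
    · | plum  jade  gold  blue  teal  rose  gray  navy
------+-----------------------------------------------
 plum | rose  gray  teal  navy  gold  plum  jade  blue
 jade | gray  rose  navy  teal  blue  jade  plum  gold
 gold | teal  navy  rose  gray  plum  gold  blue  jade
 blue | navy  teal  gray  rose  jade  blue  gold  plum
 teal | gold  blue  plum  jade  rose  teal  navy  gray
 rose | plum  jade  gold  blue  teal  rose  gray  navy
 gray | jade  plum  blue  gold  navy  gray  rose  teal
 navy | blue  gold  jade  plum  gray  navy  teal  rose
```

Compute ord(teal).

2

The identity element is rose (its row matches the header).
teal^1 = teal
teal^2 = teal·teal = rose
The first power of teal equal to the identity is teal^2, so ord(teal) = 2.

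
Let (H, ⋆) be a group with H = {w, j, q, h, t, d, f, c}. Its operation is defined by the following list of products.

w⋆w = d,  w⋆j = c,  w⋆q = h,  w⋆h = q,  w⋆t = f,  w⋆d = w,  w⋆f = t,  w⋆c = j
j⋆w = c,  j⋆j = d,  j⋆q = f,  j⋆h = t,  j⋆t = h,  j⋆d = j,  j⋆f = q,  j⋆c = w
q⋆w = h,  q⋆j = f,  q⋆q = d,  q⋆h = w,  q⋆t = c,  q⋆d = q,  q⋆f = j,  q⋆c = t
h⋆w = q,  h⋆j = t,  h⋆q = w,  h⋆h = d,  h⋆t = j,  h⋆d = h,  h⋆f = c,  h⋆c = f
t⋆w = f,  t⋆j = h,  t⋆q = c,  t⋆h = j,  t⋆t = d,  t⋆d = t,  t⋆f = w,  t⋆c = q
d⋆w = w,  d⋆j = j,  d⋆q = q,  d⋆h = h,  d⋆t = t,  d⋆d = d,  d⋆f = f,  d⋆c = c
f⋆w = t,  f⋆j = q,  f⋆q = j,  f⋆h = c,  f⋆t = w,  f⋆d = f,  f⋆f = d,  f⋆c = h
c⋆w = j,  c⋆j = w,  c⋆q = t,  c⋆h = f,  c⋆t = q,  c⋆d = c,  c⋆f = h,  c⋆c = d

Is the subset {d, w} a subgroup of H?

{d, w} contains the identity d.
Checking products: every product of two elements of {d, w} (read from the table) lies in {d, w}, so the set is closed.
In a finite group, a nonempty closed subset is a subgroup. So {d, w} ≤ H.

Yes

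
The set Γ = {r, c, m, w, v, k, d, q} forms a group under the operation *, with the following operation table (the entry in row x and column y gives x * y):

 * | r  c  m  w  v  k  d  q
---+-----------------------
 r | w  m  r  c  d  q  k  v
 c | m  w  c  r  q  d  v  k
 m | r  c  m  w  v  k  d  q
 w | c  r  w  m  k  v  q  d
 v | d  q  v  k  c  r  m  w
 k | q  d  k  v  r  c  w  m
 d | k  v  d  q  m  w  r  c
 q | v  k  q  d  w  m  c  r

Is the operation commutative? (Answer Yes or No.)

Yes

Check whether the table is symmetric across its main diagonal.
Every entry (row x, col y) equals the entry (row y, col x), so Γ is abelian.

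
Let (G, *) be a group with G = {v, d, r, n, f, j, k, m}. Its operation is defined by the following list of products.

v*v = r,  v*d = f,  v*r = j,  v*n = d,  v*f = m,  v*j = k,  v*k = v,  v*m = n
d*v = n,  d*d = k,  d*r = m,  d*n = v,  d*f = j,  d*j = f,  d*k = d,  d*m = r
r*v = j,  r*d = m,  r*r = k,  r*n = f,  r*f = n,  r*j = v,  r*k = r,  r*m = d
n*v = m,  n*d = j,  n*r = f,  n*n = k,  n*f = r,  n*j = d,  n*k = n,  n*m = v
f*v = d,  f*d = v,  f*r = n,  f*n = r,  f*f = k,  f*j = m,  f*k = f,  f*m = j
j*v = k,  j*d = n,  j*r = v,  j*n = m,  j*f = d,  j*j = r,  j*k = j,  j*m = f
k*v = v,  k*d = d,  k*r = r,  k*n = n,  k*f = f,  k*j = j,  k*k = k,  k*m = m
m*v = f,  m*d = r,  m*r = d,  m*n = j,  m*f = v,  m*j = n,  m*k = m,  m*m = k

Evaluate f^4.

k

f^1 = f
f^2 = f * f = k
f^3 = k * f = f
f^4 = f * f = k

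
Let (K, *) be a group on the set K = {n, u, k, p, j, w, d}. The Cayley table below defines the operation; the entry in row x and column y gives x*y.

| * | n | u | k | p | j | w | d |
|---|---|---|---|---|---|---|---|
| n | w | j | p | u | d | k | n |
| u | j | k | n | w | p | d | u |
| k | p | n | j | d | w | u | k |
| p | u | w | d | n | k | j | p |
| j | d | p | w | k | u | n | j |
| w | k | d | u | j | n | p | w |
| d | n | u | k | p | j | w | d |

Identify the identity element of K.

d

The identity e satisfies e*x = x for all x, so its row in the table reproduces the column headers.
Row d reads: n, u, k, p, j, w, d — exactly the header order. So d is the identity.
(Structurally, K here is isomorphic to the cyclic group Z_7.)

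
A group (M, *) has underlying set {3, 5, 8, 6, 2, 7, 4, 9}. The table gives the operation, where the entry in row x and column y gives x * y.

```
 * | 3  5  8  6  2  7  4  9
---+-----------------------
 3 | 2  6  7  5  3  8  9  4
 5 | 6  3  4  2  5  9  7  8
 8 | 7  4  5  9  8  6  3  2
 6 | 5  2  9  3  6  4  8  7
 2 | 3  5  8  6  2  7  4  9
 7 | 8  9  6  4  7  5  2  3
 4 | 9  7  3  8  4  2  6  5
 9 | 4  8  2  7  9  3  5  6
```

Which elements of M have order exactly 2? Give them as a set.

{3}

Identity is 2. Compute the order of each non-identity element by repeated multiplication:
  3: 3 → 2  (order 2)
  5: 5 → 3 → 6 → 2  (order 4)
  8: 8 → 5 → 4 → 3 → 7 → 6 → 9 → 2  (order 8)
  6: 6 → 3 → 5 → 2  (order 4)
  7: 7 → 5 → 9 → 3 → 8 → 6 → 4 → 2  (order 8)
  4: 4 → 6 → 8 → 3 → 9 → 5 → 7 → 2  (order 8)
  9: 9 → 6 → 7 → 3 → 4 → 5 → 8 → 2  (order 8)
Elements of order 2: {3}.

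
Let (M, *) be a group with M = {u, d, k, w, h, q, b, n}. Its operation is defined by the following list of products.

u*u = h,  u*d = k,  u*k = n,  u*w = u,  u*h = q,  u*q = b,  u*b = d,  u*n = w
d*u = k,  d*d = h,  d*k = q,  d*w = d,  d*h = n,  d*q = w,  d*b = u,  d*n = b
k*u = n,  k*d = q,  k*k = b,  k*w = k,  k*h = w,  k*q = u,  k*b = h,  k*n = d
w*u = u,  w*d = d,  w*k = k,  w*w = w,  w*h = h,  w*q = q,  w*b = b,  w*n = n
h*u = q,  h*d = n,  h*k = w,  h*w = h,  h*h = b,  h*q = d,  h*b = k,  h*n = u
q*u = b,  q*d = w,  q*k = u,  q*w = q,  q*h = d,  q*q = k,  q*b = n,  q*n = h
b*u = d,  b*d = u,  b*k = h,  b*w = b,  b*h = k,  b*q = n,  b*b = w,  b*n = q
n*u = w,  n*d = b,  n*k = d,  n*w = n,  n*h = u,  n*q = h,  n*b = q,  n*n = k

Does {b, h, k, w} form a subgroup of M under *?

{b, h, k, w} contains the identity w.
Checking products: every product of two elements of {b, h, k, w} (read from the table) lies in {b, h, k, w}, so the set is closed.
In a finite group, a nonempty closed subset is a subgroup. So {b, h, k, w} ≤ M.

Yes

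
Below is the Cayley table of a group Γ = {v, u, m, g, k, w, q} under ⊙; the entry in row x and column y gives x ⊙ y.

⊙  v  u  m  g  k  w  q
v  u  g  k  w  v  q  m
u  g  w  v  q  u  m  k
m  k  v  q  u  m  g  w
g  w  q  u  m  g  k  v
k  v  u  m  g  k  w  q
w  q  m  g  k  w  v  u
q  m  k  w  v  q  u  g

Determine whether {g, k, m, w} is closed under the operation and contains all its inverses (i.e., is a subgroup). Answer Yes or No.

No

g ⊙ m = u, which is not in {g, k, m, w}.
The subset is not closed under ⊙, so it is not a subgroup.
(Structurally, Γ here is isomorphic to the cyclic group Z_7.)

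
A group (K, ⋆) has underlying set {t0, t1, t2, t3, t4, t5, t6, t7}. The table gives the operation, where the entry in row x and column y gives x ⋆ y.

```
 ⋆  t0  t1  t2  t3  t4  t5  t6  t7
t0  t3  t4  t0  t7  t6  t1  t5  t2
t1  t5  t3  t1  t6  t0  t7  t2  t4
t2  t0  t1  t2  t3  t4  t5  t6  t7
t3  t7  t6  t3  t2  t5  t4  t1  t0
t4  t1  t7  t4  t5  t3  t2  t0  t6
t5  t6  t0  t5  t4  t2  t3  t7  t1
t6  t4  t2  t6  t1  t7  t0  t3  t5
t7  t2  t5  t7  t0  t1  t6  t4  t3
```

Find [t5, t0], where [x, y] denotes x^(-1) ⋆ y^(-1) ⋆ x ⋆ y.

t3

Identity is t2; from the table t5^(-1) = t4 and t0^(-1) = t7.
t4 ⋆ t7 = t6
t6 ⋆ t5 = t0
t0 ⋆ t0 = t3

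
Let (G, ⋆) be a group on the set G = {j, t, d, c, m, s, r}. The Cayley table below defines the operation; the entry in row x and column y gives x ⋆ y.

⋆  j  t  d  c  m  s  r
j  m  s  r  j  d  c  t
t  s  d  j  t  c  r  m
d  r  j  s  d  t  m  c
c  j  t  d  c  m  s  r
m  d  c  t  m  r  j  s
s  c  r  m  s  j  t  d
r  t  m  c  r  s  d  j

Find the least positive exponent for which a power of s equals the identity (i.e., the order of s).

7

The identity element is c (its row matches the header).
s^1 = s
s^2 = s ⋆ s = t
s^3 = t ⋆ s = r
s^4 = r ⋆ s = d
s^5 = d ⋆ s = m
s^6 = m ⋆ s = j
s^7 = j ⋆ s = c
The first power of s equal to the identity is s^7, so ord(s) = 7.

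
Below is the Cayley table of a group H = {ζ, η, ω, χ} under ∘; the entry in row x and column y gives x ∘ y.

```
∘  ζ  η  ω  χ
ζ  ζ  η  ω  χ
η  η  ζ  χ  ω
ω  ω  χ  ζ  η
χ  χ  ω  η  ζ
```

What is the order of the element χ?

2

The identity element is ζ (its row matches the header).
χ^1 = χ
χ^2 = χ ∘ χ = ζ
The first power of χ equal to the identity is χ^2, so ord(χ) = 2.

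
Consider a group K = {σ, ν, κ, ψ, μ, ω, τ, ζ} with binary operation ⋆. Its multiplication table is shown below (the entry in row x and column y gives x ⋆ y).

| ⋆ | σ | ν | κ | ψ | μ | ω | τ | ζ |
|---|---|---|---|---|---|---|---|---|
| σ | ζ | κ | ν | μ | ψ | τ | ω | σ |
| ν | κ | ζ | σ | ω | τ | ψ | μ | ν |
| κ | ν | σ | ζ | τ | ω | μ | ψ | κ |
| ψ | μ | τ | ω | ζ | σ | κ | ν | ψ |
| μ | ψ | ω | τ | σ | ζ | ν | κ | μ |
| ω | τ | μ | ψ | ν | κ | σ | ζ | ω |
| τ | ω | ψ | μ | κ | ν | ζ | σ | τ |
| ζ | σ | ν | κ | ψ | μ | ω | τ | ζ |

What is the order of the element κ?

2

The identity element is ζ (its row matches the header).
κ^1 = κ
κ^2 = κ ⋆ κ = ζ
The first power of κ equal to the identity is κ^2, so ord(κ) = 2.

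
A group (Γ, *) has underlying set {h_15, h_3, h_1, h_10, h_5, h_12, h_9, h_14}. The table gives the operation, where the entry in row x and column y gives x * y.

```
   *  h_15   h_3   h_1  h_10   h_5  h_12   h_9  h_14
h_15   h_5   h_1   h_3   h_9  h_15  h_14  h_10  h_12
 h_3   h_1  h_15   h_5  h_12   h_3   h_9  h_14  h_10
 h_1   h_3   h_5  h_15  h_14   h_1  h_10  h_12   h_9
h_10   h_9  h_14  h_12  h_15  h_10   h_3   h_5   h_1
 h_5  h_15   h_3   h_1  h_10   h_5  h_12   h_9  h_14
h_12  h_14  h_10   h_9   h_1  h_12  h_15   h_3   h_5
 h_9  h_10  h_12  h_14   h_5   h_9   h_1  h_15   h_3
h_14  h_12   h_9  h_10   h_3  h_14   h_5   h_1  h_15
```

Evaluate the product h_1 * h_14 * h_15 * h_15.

h_9

h_1 * h_14 = h_9
h_9 * h_15 = h_10
h_10 * h_15 = h_9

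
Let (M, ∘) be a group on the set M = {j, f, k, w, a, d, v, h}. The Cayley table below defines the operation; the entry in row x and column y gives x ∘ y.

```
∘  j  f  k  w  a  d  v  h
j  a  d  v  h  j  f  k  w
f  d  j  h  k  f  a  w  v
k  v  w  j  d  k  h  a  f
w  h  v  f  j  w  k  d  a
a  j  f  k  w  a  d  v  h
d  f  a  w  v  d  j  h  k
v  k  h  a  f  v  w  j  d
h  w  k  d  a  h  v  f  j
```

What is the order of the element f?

4

The identity element is a (its row matches the header).
f^1 = f
f^2 = f ∘ f = j
f^3 = j ∘ f = d
f^4 = d ∘ f = a
The first power of f equal to the identity is f^4, so ord(f) = 4.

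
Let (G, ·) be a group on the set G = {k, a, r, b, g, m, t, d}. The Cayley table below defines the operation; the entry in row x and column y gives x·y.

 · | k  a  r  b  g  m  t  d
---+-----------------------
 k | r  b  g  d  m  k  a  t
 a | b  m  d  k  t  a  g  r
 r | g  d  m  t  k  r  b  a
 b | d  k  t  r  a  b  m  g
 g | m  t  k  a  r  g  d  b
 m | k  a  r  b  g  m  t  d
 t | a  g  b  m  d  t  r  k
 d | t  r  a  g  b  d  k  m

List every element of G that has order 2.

{a, d, r}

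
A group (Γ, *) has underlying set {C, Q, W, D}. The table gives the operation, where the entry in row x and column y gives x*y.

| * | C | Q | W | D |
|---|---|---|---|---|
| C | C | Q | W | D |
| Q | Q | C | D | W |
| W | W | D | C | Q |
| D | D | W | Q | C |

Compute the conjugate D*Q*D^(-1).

The identity is C. In row D, the entry C sits in column D, so D^(-1) = D.
D*Q = W
W*D = Q
(Structurally, Γ here is isomorphic to the Klein four-group V_4.)

Q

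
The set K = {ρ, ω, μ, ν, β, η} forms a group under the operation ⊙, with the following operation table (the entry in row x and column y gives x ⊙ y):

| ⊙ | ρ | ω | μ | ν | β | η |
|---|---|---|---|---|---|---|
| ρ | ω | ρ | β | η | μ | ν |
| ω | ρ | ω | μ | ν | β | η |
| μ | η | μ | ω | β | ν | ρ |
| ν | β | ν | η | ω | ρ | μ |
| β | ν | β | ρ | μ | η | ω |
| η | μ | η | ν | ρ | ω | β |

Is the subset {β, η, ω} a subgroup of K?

{β, η, ω} contains the identity ω.
Checking products: every product of two elements of {β, η, ω} (read from the table) lies in {β, η, ω}, so the set is closed.
In a finite group, a nonempty closed subset is a subgroup. So {β, η, ω} ≤ K.
(Structurally, K here is isomorphic to the symmetric group S_3.)

Yes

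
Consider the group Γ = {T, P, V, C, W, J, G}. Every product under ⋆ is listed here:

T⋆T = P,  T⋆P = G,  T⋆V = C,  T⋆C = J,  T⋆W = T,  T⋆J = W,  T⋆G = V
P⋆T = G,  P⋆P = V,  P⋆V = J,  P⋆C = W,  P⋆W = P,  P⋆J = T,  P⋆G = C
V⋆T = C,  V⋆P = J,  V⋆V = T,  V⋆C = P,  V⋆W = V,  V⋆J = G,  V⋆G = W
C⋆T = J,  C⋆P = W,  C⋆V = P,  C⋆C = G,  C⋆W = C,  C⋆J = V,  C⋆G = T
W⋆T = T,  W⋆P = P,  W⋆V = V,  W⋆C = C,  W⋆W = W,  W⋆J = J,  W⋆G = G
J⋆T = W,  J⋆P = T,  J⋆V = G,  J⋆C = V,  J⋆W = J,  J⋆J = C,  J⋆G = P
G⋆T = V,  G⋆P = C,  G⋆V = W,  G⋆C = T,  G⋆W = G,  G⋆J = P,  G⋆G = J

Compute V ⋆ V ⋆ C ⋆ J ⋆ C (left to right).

G

V ⋆ V = T
T ⋆ C = J
J ⋆ J = C
C ⋆ C = G
(Structurally, Γ here is isomorphic to the cyclic group Z_7.)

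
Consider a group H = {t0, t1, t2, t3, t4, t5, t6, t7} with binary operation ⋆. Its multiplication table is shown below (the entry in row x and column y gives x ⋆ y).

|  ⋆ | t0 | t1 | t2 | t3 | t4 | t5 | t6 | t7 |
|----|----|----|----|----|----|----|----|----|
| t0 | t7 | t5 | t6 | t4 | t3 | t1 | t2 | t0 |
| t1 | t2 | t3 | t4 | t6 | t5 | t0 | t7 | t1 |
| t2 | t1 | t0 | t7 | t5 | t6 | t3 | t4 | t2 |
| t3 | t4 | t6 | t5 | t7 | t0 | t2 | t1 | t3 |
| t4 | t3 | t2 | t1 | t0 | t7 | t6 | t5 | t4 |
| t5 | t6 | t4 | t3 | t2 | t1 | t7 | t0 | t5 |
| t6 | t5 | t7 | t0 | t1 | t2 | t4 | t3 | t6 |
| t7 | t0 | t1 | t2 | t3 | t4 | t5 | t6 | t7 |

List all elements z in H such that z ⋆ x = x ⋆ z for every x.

An element z is central iff its row equals its column in the table.
For t0: t0 ⋆ t1 = t5 ≠ t2 = t1 ⋆ t0, so t0 ∉ Z.
Checking each element this way leaves Z(H) = {t3, t7}.

{t3, t7}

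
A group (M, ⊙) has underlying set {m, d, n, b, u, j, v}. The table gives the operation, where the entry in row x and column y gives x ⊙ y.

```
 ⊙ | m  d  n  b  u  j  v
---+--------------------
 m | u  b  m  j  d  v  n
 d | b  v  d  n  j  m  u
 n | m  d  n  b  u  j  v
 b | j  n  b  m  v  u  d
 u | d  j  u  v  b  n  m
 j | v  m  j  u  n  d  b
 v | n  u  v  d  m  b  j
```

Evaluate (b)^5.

v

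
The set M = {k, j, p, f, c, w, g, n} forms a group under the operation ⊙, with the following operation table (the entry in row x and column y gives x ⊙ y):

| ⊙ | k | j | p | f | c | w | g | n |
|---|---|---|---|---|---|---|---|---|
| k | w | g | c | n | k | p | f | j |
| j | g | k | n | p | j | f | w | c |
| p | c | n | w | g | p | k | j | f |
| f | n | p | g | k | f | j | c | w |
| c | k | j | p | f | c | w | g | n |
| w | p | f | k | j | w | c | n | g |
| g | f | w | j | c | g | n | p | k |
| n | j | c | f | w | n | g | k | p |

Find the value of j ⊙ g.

w

Read row j, column g: j ⊙ g = w.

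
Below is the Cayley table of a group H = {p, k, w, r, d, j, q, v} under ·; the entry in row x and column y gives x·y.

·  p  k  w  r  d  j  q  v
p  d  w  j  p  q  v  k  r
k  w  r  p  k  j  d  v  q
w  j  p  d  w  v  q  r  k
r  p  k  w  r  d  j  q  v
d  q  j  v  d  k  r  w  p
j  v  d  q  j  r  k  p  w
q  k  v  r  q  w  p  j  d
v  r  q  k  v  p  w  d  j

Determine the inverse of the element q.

w

First locate the identity: row r matches the header, so r is the identity.
Scan row q for r: q·w = r. Hence q^(-1) = w.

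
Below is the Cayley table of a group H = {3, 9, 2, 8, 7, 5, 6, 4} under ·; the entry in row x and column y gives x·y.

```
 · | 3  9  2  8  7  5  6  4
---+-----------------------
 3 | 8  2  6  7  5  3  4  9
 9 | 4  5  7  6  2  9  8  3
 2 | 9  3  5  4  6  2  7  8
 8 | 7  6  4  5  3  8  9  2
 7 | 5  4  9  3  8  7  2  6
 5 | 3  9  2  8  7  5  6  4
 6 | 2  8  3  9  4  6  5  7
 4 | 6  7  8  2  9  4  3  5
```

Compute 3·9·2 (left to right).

3·9 = 2
2·2 = 5

5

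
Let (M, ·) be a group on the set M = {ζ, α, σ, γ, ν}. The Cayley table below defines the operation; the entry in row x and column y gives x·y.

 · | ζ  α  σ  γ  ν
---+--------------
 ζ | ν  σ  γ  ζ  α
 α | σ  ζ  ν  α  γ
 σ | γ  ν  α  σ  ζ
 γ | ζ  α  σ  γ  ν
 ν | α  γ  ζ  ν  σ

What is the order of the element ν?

5

The identity element is γ (its row matches the header).
ν^1 = ν
ν^2 = ν·ν = σ
ν^3 = σ·ν = ζ
ν^4 = ζ·ν = α
ν^5 = α·ν = γ
The first power of ν equal to the identity is ν^5, so ord(ν) = 5.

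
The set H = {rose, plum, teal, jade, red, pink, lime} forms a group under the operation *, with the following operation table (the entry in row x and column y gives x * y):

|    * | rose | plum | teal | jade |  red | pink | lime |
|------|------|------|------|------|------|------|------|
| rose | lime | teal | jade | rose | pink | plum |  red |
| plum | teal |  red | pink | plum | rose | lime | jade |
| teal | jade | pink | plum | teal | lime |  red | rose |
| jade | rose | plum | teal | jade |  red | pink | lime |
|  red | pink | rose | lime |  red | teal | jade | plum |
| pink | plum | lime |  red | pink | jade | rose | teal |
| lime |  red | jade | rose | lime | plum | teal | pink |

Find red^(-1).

pink

First locate the identity: row jade matches the header, so jade is the identity.
Scan row red for jade: red * pink = jade. Hence red^(-1) = pink.
(Structurally, H here is isomorphic to the cyclic group Z_7.)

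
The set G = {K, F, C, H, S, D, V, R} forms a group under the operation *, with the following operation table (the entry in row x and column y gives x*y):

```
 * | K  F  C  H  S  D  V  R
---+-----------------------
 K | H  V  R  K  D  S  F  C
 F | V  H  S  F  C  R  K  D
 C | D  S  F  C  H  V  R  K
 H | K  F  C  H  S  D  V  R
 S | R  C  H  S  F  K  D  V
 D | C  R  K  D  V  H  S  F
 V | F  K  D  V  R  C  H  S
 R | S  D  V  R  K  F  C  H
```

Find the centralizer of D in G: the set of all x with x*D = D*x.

{D, F, H, R}

Compare row D with column D entry by entry.
R*D = F = D*R, so R commutes with D.
K*D = S but D*K = C, so K does not.
Collecting the elements that commute with D: C(D) = {D, F, H, R}.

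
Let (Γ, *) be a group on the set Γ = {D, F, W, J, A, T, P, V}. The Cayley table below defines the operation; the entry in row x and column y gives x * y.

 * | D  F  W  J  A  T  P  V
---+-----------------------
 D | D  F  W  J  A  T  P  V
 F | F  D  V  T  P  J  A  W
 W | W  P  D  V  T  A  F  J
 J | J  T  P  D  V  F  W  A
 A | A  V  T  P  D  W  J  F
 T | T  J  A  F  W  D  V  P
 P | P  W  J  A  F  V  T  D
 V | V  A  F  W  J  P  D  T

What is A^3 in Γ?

A^1 = A
A^2 = A * A = D
A^3 = D * A = A
(Structurally, Γ here is isomorphic to the dihedral group D_4.)

A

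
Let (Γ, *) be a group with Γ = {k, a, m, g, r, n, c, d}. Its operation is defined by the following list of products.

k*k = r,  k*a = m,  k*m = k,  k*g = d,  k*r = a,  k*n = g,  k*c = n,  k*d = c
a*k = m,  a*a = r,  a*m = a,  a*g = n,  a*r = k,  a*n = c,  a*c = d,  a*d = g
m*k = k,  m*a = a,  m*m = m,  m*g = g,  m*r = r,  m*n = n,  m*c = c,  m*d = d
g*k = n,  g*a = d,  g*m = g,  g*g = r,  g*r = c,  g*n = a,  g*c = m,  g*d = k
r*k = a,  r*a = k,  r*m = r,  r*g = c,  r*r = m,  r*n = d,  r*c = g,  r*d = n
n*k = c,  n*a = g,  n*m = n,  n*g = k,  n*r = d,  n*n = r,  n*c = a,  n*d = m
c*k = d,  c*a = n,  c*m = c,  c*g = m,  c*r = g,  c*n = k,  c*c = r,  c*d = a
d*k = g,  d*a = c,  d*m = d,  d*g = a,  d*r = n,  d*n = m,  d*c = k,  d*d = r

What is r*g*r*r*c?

r*g = c
c*r = g
g*r = c
c*c = r

r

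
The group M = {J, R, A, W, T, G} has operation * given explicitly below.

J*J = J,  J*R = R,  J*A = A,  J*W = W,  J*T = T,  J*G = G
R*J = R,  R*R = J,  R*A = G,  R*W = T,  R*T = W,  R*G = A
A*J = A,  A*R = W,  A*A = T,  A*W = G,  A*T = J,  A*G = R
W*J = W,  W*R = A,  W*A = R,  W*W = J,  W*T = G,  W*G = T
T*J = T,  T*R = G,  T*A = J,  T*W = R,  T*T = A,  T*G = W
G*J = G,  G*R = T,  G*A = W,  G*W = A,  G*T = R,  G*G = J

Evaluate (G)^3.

G

G^1 = G
G^2 = G * G = J
G^3 = J * G = G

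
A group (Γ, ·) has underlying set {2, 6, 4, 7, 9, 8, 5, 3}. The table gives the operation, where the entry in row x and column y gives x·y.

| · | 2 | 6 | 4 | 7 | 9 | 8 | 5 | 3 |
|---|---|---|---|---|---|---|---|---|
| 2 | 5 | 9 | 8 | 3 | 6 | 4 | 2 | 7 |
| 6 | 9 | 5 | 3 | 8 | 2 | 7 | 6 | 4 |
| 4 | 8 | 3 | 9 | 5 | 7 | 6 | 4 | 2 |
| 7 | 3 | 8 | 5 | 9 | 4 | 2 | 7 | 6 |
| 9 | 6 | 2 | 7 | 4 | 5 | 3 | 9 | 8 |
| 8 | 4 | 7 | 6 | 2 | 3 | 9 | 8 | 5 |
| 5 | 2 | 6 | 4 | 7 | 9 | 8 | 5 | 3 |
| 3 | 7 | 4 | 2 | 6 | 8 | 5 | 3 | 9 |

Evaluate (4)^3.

4^1 = 4
4^2 = 4·4 = 9
4^3 = 9·4 = 7

7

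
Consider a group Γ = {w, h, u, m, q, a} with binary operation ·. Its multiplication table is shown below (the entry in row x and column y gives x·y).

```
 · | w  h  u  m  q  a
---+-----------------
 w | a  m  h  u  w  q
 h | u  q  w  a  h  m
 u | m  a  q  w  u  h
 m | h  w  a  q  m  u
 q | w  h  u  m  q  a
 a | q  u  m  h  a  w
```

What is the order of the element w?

3

The identity element is q (its row matches the header).
w^1 = w
w^2 = w·w = a
w^3 = a·w = q
The first power of w equal to the identity is w^3, so ord(w) = 3.
(Structurally, Γ here is isomorphic to the symmetric group S_3.)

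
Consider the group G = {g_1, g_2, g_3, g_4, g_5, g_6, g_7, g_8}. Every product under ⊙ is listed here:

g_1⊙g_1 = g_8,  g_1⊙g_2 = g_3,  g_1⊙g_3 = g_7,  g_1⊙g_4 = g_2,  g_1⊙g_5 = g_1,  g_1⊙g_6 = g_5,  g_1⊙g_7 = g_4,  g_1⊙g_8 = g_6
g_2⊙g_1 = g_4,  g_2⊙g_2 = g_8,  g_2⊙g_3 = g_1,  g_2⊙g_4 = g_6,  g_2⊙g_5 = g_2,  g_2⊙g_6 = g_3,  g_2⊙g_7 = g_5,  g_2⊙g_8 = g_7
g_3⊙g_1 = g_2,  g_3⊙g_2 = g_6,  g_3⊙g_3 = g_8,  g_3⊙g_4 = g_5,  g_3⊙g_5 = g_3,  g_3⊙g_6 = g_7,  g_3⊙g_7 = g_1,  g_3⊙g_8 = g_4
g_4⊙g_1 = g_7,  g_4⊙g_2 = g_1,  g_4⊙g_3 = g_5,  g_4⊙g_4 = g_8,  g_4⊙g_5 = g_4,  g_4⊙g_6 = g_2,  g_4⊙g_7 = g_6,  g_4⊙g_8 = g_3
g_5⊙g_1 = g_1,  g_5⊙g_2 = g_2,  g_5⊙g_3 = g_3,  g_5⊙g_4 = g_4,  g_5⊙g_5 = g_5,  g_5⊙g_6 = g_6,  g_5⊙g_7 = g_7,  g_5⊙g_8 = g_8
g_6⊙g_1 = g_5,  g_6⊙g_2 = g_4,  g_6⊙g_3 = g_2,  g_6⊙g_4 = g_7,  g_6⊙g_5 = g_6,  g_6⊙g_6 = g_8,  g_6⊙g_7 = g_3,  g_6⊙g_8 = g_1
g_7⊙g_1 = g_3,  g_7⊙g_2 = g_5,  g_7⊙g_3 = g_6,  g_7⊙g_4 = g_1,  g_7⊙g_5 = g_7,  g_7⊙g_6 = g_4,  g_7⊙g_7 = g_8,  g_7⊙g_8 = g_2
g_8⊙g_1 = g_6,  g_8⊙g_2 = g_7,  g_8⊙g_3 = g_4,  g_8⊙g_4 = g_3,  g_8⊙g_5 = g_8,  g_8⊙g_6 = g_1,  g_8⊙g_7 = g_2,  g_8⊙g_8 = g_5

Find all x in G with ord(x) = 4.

Identity is g_5. Compute the order of each non-identity element by repeated multiplication:
  g_1: g_1 → g_8 → g_6 → g_5  (order 4)
  g_2: g_2 → g_8 → g_7 → g_5  (order 4)
  g_3: g_3 → g_8 → g_4 → g_5  (order 4)
  g_4: g_4 → g_8 → g_3 → g_5  (order 4)
  g_6: g_6 → g_8 → g_1 → g_5  (order 4)
  g_7: g_7 → g_8 → g_2 → g_5  (order 4)
  g_8: g_8 → g_5  (order 2)
Elements of order 4: {g_1, g_2, g_3, g_4, g_6, g_7}.

{g_1, g_2, g_3, g_4, g_6, g_7}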